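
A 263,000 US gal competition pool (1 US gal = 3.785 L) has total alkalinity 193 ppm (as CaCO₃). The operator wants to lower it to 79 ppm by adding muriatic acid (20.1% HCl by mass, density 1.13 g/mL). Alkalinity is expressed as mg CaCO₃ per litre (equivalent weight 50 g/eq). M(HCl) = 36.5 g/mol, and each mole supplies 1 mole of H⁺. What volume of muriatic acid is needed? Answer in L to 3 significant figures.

365 L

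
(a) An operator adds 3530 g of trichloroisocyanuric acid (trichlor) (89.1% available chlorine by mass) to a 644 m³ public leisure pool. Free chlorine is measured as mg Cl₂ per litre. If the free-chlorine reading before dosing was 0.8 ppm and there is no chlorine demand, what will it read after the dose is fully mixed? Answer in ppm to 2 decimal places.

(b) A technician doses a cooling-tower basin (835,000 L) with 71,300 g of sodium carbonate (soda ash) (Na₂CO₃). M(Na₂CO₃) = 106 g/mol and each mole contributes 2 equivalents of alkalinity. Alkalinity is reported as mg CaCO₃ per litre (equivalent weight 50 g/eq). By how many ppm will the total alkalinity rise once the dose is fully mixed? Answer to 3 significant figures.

(a) Volume: 644 m³ = 644,000 L.
(a) Available chlorine delivered: 3530 g × 0.891 = 3145 g as Cl₂.
(a) Concentration rise: 3145 g / 644,000 L = 4.884 mg/L = 4.88 ppm.
(a) Final FC: 0.8 + 4.88 = 5.68 ppm.

(b) Moles of Na₂CO₃: 71,300 g ÷ 106 g/mol = 672.6 mol → 1345 eq of alkalinity.
(b) As CaCO₃: 1345 eq × 50 g/eq = 67,260 g.
(b) Rise: 67,260 g / 835,000 L × 1000 = 80.56 mg/L.

(a) 5.68 ppm; (b) 80.6 ppm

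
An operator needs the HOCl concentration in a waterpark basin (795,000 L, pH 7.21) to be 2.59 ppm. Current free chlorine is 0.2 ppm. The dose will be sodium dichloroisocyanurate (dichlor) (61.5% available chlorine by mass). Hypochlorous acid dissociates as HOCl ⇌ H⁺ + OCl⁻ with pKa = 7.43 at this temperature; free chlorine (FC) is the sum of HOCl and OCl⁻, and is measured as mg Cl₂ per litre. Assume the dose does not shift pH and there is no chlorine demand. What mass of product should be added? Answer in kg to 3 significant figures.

5.11 kg

[OCl⁻]/[HOCl] = 10^(pH − pKa) = 10^(7.21 − 7.43) = 0.6026; fraction as HOCl = 1/(1 + 0.6026) = 0.624.
Free chlorine required for 2.59 ppm HOCl: 2.59 / 0.624 = 4.151 ppm.
FC to add: 4.151 − 0.2 = 3.951 mg/L as Cl₂.
Cl₂ equivalent: 3.951 mg/L × 795,000 L = 3141 g.
Product at 61.5% available Cl: 3141 / 0.615 = 5107 g.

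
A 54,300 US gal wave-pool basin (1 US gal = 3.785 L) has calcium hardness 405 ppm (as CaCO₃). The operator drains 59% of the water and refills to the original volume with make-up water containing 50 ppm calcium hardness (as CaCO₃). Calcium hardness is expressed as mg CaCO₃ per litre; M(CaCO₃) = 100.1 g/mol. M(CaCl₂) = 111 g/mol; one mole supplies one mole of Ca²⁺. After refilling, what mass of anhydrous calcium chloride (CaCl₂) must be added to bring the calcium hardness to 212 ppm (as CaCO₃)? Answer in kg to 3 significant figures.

3.75 kg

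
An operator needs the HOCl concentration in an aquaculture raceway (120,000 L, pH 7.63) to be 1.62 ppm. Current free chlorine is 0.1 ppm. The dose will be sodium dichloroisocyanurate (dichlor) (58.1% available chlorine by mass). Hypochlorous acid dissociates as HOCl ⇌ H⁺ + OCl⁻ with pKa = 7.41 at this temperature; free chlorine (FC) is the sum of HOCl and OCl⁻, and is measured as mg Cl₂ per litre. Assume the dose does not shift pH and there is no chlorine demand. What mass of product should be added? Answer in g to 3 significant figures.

869 g

[OCl⁻]/[HOCl] = 10^(pH − pKa) = 10^(7.63 − 7.41) = 1.66; fraction as HOCl = 1/(1 + 1.66) = 0.376.
Free chlorine required for 1.62 ppm HOCl: 1.62 / 0.376 = 4.309 ppm.
FC to add: 4.309 − 0.1 = 4.209 mg/L as Cl₂.
Cl₂ equivalent: 4.209 mg/L × 120,000 L = 505 g.
Product at 58.1% available Cl: 505 / 0.581 = 869.2 g.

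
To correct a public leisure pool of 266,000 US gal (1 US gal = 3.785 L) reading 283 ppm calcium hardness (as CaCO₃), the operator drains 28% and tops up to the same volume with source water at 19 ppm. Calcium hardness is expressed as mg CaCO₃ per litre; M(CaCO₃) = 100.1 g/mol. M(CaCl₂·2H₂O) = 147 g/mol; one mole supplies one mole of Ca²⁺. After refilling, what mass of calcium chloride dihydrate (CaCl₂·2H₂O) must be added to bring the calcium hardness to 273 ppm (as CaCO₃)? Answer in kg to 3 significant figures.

Volume: 266,000 US gal × 3.785 L/gal = 1,006,810 L.
After draining 28% and refilling: 283 × 0.72 + 19 × 0.28 = 209.08 ppm.
Deficit to target: 273 − 209.08 = 63.92 mg/L.
As CaCO₃: 63.92 mg/L × 1,006,810 L = 64,360 g; ÷ 100.1 = 642.9 mol Ca²⁺.
Mass: 642.9 × 147 = 94,510 g.

94.5 kg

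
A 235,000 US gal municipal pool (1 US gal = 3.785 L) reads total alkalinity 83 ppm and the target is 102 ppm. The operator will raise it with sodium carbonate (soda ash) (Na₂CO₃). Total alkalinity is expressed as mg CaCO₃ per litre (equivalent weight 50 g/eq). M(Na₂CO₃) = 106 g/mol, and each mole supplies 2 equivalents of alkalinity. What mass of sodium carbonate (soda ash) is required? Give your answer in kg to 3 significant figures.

17.9 kg

Volume: 235,000 US gal × 3.785 L/gal = 889,475 L.
Alkalinity to add: (102 − 83) = 19 mg/L as CaCO₃ × 889,475 L = 16,900 g as CaCO₃.
Equivalents: 16,900 g ÷ 50 g/eq = 338 eq.
Each mole of Na₂CO₃ supplies 2 eq, so 338 / 2 = 169 mol.
Mass: 169 mol × 106 g/mol = 17,910 g.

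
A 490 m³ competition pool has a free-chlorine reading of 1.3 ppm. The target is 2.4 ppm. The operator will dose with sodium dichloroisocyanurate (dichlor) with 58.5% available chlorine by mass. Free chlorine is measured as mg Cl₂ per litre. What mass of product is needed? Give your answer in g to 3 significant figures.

Volume: 490 m³ = 490,000 L.
Chlorine deficit: 2.4 − 1.3 = 1.1 ppm = 1.1 mg/L as Cl₂.
Cl₂ equivalent needed: 1.1 mg/L × 490,000 L = 539,000 mg = 539 g.
Product at 58.5% available chlorine: 539 / 0.585 = 921.4 g.

921 g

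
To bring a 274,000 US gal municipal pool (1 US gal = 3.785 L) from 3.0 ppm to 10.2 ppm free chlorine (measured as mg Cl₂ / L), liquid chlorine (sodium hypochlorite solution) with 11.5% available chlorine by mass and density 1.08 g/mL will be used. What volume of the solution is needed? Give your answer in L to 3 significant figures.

60.1 L

Volume: 274,000 US gal × 3.785 L/gal = 1,037,090 L.
Chlorine deficit: 10.2 − 3.0 = 7.2 ppm = 7.2 mg/L as Cl₂.
Cl₂ equivalent needed: 7.2 mg/L × 1,037,090 L = 7,467,000 mg = 7467 g.
Product at 11.5% available chlorine: 7467 / 0.115 = 64,930 g.
Volume at density 1.08 g/mL: 64,930 g ÷ 1.08 g/mL = 60,120 mL.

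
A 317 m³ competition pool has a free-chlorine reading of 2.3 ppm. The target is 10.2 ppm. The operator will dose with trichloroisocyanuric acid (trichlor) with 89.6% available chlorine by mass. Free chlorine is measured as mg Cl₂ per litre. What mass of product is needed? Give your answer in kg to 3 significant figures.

Volume: 317 m³ = 317,000 L.
Chlorine deficit: 10.2 − 2.3 = 7.9 ppm = 7.9 mg/L as Cl₂.
Cl₂ equivalent needed: 7.9 mg/L × 317,000 L = 2,504,000 mg = 2504 g.
Product at 89.6% available chlorine: 2504 / 0.896 = 2795 g.

2.79 kg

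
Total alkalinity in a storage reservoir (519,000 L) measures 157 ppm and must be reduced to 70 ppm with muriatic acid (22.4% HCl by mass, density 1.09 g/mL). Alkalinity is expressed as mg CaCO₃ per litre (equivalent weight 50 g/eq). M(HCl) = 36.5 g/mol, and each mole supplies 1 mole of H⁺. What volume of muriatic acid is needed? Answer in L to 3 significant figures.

135 L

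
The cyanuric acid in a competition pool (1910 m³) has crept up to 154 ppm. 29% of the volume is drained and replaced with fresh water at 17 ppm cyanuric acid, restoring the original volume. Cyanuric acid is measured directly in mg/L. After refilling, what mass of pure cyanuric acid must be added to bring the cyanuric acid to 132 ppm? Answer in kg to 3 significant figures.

Volume: 1910 m³ = 1,910,000 L.
After draining 29% and refilling: 154 × 0.71 + 17 × 0.29 = 114.27 ppm.
Deficit to target: 132 − 114.27 = 17.73 mg/L.
Mass: 17.73 mg/L × 1,910,000 L = 33,860 g cyanuric acid.

33.9 kg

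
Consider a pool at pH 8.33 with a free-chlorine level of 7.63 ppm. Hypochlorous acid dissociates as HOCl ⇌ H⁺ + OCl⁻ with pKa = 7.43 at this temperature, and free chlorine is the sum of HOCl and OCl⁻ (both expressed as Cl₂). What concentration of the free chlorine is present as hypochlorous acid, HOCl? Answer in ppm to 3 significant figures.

[OCl⁻]/[HOCl] = 10^(pH − pKa) = 10^(8.33 − 7.43) = 10^0.90 = 7.943.
Fraction as HOCl = 1 / (1 + 7.943) = 0.1118.
HOCl = 0.1118 × 7.63 ppm = 0.8532 ppm.

0.853 ppm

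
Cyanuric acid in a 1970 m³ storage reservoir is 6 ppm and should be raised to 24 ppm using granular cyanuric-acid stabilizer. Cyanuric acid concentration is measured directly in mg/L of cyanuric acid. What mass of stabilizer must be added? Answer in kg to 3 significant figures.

35.5 kg

Volume: 1970 m³ = 1,970,000 L.
CYA to add: (24 − 6) = 18 mg/L × 1,970,000 L = 35,460 g cyanuric acid.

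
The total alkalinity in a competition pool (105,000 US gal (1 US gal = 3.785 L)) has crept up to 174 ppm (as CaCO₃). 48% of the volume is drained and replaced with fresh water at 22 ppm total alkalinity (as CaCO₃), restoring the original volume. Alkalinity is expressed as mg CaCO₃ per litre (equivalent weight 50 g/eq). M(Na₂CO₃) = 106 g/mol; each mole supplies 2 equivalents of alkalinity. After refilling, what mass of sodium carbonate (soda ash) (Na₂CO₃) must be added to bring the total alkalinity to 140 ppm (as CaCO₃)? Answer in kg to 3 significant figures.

Volume: 105,000 US gal × 3.785 L/gal = 397,425 L.
After draining 48% and refilling: 174 × 0.52 + 22 × 0.48 = 101.04 ppm.
Deficit to target: 140 − 101.04 = 38.96 mg/L.
As CaCO₃: 38.96 mg/L × 397,425 L = 15,480 g; ÷ 50 g/eq ÷ 2 = 154.8 mol Na₂CO₃.
Mass: 154.8 × 106 = 16,410 g.

16.4 kg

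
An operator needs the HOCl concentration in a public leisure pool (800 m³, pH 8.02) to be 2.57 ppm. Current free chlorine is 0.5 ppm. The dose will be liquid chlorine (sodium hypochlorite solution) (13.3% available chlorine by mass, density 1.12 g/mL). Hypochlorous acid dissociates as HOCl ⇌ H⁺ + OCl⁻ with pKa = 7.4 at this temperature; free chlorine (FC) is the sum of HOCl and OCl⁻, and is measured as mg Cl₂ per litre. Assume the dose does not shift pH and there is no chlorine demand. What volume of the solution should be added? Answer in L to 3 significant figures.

Volume: 800 m³ = 800,000 L.
[OCl⁻]/[HOCl] = 10^(pH − pKa) = 10^(8.02 − 7.4) = 4.169; fraction as HOCl = 1/(1 + 4.169) = 0.1935.
Free chlorine required for 2.57 ppm HOCl: 2.57 / 0.1935 = 13.28 ppm.
FC to add: 13.28 − 0.5 = 12.78 mg/L as Cl₂.
Cl₂ equivalent: 12.78 mg/L × 800,000 L = 10,230 g.
Product at 13.3% available Cl: 10,230 / 0.133 = 76,890 g.
Volume: 76,890 g ÷ 1.12 g/mL = 68,650 mL.

68.7 L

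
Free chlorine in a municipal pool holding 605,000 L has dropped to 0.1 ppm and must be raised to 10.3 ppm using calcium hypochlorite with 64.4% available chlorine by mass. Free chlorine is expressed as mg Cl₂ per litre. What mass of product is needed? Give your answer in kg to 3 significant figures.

9.58 kg

Chlorine deficit: 10.3 − 0.1 = 10.2 ppm = 10.2 mg/L as Cl₂.
Cl₂ equivalent needed: 10.2 mg/L × 605,000 L = 6,171,000 mg = 6171 g.
Product at 64.4% available chlorine: 6171 / 0.644 = 9582 g.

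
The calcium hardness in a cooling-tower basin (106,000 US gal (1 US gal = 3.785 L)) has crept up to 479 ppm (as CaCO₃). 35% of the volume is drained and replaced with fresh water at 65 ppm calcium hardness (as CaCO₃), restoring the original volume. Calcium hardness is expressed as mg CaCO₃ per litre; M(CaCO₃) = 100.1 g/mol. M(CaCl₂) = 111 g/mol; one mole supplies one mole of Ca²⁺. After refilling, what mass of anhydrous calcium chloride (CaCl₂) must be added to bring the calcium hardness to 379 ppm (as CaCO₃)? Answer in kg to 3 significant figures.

20.0 kg

Volume: 106,000 US gal × 3.785 L/gal = 401,210 L.
After draining 35% and refilling: 479 × 0.65 + 65 × 0.35 = 334.1 ppm.
Deficit to target: 379 − 334.1 = 44.9 mg/L.
As CaCO₃: 44.9 mg/L × 401,210 L = 18,010 g; ÷ 100.1 = 180 mol Ca²⁺.
Mass: 180 × 111 = 19,980 g.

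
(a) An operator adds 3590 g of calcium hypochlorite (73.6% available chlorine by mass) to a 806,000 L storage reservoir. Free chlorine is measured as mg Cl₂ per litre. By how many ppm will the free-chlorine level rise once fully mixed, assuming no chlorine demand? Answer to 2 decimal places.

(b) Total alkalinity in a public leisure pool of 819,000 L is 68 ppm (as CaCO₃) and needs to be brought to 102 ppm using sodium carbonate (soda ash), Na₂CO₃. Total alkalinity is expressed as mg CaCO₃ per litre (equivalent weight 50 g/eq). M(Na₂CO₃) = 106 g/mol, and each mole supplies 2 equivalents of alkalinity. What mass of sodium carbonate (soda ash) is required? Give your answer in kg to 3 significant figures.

(a) 3.28 ppm; (b) 29.5 kg

(a) Available chlorine delivered: 3590 g × 0.736 = 2642 g as Cl₂.
(a) Concentration rise: 2642 g / 806,000 L = 3.278 mg/L = 3.28 ppm.

(b) Alkalinity to add: (102 − 68) = 34 mg/L as CaCO₃ × 819,000 L = 27,850 g as CaCO₃.
(b) Equivalents: 27,850 g ÷ 50 g/eq = 556.9 eq.
(b) Each mole of Na₂CO₃ supplies 2 eq, so 556.9 / 2 = 278.5 mol.
(b) Mass: 278.5 mol × 106 g/mol = 29,520 g.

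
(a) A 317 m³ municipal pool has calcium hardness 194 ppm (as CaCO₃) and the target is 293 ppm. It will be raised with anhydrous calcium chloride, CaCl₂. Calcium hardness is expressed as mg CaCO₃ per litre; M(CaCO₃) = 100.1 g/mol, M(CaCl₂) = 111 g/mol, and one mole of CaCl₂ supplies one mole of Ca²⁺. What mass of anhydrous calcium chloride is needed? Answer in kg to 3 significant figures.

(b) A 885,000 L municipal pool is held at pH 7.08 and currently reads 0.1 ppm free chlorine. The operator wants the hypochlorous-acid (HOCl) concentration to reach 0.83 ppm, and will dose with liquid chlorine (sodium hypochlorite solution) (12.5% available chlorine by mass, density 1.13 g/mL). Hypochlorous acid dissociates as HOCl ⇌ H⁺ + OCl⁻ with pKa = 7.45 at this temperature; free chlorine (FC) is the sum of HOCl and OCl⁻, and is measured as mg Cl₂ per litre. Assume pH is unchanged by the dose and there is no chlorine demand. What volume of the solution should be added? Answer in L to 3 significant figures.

(a) Volume: 317 m³ = 317,000 L.
(a) Hardness to add: (293 − 194) = 99 mg/L as CaCO₃ × 317,000 L = 31,380 g as CaCO₃.
(a) Moles of Ca²⁺ (1 mol Ca²⁺ ≡ 1 mol CaCO₃): 31,380 / 100.1 g/mol = 313.5 mol.
(a) Mass of CaCl₂: 313.5 × 111 = 34,800 g.

(b) [OCl⁻]/[HOCl] = 10^(pH − pKa) = 10^(7.08 − 7.45) = 0.4266; fraction as HOCl = 1/(1 + 0.4266) = 0.701.
(b) Free chlorine required for 0.83 ppm HOCl: 0.83 / 0.701 = 1.184 ppm.
(b) FC to add: 1.184 − 0.1 = 1.084 mg/L as Cl₂.
(b) Cl₂ equivalent: 1.084 mg/L × 885,000 L = 959.4 g.
(b) Product at 12.5% available Cl: 959.4 / 0.125 = 7675 g.
(b) Volume: 7675 g ÷ 1.13 g/mL = 6792 mL.

(a) 34.8 kg; (b) 6.79 L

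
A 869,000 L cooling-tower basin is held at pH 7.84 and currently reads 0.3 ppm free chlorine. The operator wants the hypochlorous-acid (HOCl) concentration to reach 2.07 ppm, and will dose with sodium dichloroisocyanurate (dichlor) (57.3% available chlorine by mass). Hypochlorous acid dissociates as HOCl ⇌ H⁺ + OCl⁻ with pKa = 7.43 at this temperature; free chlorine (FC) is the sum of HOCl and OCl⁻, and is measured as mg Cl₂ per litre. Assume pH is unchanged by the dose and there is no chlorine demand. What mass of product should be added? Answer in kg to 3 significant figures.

[OCl⁻]/[HOCl] = 10^(pH − pKa) = 10^(7.84 − 7.43) = 2.57; fraction as HOCl = 1/(1 + 2.57) = 0.2801.
Free chlorine required for 2.07 ppm HOCl: 2.07 / 0.2801 = 7.391 ppm.
FC to add: 7.391 − 0.3 = 7.091 mg/L as Cl₂.
Cl₂ equivalent: 7.091 mg/L × 869,000 L = 6162 g.
Product at 57.3% available Cl: 6162 / 0.573 = 10,750 g.

10.8 kg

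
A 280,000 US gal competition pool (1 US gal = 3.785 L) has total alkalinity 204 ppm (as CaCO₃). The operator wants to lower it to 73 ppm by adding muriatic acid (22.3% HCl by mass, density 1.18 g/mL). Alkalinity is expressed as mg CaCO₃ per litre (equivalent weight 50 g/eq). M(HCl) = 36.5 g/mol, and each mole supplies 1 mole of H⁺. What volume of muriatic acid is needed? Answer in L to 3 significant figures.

Volume: 280,000 US gal × 3.785 L/gal = 1,059,800 L.
Alkalinity to neutralize: (204 − 73) = 131 mg/L as CaCO₃ × 1,059,800 L = 138,800 g as CaCO₃.
Equivalents of H⁺ required: 138,800 ÷ 50 g/eq = 2777 eq = 2777 mol HCl.
Mass of HCl: 2777 × 36.5 = 101,300 g.
Mass of 22.3% solution: 101,300 / 0.223 = 454,500 g.
Volume: 454,500 g ÷ 1.18 g/mL = 385,200 mL.

385 L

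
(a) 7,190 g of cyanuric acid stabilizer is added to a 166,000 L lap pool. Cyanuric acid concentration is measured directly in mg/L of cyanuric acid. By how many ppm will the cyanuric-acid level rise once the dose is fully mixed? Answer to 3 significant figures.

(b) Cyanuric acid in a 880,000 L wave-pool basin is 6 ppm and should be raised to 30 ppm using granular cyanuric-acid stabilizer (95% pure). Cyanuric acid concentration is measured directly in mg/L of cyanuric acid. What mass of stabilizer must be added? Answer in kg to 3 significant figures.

(a) 43.3 ppm; (b) 22.2 kg

(a) Rise: 7,190 g / 166,000 L × 1000 = 43.31 mg/L.

(b) CYA to add: (30 − 6) = 24 mg/L × 880,000 L = 21,120 g cyanuric acid.
(b) At 95% purity: 21,120 / 0.95 = 22,230 g product.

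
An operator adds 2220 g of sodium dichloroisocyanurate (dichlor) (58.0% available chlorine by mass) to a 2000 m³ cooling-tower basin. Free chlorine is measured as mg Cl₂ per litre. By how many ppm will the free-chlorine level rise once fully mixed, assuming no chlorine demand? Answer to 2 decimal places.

0.64 ppm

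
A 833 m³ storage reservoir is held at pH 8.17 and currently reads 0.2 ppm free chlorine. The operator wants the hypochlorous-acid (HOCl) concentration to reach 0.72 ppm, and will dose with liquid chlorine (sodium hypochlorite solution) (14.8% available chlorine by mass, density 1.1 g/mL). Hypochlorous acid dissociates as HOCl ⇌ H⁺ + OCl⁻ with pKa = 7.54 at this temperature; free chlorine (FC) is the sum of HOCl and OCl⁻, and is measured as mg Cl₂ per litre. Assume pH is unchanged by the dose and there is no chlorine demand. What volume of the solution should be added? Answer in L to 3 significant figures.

18.4 L

Volume: 833 m³ = 833,000 L.
[OCl⁻]/[HOCl] = 10^(pH − pKa) = 10^(8.17 − 7.54) = 4.266; fraction as HOCl = 1/(1 + 4.266) = 0.1899.
Free chlorine required for 0.72 ppm HOCl: 0.72 / 0.1899 = 3.791 ppm.
FC to add: 3.791 − 0.2 = 3.591 mg/L as Cl₂.
Cl₂ equivalent: 3.591 mg/L × 833,000 L = 2992 g.
Product at 14.8% available Cl: 2992 / 0.148 = 20,210 g.
Volume: 20,210 g ÷ 1.1 g/mL = 18,380 mL.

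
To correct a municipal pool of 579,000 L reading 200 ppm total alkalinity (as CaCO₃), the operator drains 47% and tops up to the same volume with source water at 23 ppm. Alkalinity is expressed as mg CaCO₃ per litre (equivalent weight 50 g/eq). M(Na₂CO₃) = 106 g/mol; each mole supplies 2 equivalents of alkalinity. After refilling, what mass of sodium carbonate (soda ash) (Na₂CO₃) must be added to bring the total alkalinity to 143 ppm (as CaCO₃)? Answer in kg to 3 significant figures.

After draining 47% and refilling: 200 × 0.53 + 23 × 0.47 = 116.81 ppm.
Deficit to target: 143 − 116.81 = 26.19 mg/L.
As CaCO₃: 26.19 mg/L × 579,000 L = 15,160 g; ÷ 50 g/eq ÷ 2 = 151.6 mol Na₂CO₃.
Mass: 151.6 × 106 = 16,070 g.

16.1 kg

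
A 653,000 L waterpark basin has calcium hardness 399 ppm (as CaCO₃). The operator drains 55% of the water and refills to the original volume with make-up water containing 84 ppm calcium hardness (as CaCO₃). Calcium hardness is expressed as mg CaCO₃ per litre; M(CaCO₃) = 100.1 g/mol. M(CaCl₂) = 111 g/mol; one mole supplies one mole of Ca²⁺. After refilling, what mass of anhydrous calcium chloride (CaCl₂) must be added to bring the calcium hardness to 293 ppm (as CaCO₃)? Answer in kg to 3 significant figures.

After draining 55% and refilling: 399 × 0.45 + 84 × 0.55 = 225.75 ppm.
Deficit to target: 293 − 225.75 = 67.25 mg/L.
As CaCO₃: 67.25 mg/L × 653,000 L = 43,910 g; ÷ 100.1 = 438.7 mol Ca²⁺.
Mass: 438.7 × 111 = 48,700 g.

48.7 kg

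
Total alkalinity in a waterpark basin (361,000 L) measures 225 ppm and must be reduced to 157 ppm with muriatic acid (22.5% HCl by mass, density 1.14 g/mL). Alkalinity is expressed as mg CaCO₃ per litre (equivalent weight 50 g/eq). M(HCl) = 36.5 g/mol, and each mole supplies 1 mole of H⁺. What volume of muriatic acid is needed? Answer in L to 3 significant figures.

69.9 L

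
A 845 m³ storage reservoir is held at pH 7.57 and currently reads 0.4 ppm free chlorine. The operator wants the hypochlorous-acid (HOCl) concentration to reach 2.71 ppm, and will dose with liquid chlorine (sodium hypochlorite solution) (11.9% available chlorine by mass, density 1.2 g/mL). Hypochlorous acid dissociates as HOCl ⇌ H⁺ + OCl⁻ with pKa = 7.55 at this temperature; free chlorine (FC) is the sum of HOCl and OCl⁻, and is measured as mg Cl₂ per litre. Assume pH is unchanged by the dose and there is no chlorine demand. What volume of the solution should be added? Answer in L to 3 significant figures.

30.5 L

Volume: 845 m³ = 845,000 L.
[OCl⁻]/[HOCl] = 10^(pH − pKa) = 10^(7.57 − 7.55) = 1.047; fraction as HOCl = 1/(1 + 1.047) = 0.4885.
Free chlorine required for 2.71 ppm HOCl: 2.71 / 0.4885 = 5.548 ppm.
FC to add: 5.548 − 0.4 = 5.148 mg/L as Cl₂.
Cl₂ equivalent: 5.148 mg/L × 845,000 L = 4350 g.
Product at 11.9% available Cl: 4350 / 0.119 = 36,550 g.
Volume: 36,550 g ÷ 1.2 g/mL = 30,460 mL.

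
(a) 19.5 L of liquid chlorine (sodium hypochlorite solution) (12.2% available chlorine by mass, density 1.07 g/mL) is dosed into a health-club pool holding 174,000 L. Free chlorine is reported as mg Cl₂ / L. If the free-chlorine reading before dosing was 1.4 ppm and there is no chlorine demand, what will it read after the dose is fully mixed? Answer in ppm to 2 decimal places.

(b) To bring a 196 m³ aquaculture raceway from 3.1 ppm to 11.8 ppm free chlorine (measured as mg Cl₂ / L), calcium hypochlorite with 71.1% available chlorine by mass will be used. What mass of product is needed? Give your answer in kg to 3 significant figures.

(a) 16.03 ppm; (b) 2.40 kg

(a) Mass of solution: 19.5 L × 1000 mL/L × 1.07 g/mL = 20,860 g.
(a) Available chlorine delivered: 20,860 g × 0.122 = 2546 g as Cl₂.
(a) Concentration rise: 2546 g / 174,000 L = 14.63 mg/L = 14.63 ppm.
(a) Final FC: 1.4 + 14.63 = 16.03 ppm.

(b) Volume: 196 m³ = 196,000 L.
(b) Chlorine deficit: 11.8 − 3.1 = 8.7 ppm = 8.7 mg/L as Cl₂.
(b) Cl₂ equivalent needed: 8.7 mg/L × 196,000 L = 1,705,000 mg = 1705 g.
(b) Product at 71.1% available chlorine: 1705 / 0.711 = 2398 g.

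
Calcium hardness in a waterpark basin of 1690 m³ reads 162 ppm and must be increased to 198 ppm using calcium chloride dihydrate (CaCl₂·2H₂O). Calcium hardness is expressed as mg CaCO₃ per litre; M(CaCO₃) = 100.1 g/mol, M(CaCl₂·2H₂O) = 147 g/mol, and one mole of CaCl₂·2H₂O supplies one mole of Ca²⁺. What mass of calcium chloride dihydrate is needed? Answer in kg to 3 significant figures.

Volume: 1690 m³ = 1,690,000 L.
Hardness to add: (198 − 162) = 36 mg/L as CaCO₃ × 1,690,000 L = 60,840 g as CaCO₃.
Moles of Ca²⁺ (1 mol Ca²⁺ ≡ 1 mol CaCO₃): 60,840 / 100.1 g/mol = 607.8 mol.
Mass of CaCl₂·2H₂O: 607.8 × 147 = 89,350 g.

89.3 kg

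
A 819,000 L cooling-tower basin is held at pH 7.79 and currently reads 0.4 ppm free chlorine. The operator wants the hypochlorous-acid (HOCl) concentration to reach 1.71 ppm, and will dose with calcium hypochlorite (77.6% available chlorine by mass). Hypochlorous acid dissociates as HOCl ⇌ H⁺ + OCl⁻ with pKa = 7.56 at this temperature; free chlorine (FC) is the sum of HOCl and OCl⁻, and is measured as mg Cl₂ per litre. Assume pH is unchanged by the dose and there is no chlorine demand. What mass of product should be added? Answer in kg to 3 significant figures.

4.45 kg

[OCl⁻]/[HOCl] = 10^(pH − pKa) = 10^(7.79 − 7.56) = 1.698; fraction as HOCl = 1/(1 + 1.698) = 0.3706.
Free chlorine required for 1.71 ppm HOCl: 1.71 / 0.3706 = 4.614 ppm.
FC to add: 4.614 − 0.4 = 4.214 mg/L as Cl₂.
Cl₂ equivalent: 4.214 mg/L × 819,000 L = 3451 g.
Product at 77.6% available Cl: 3451 / 0.776 = 4448 g.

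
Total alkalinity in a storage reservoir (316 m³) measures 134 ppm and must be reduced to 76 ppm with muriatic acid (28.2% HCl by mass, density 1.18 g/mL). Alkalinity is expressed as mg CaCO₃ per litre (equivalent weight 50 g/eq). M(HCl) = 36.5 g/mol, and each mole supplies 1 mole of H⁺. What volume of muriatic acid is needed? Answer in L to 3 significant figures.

Volume: 316 m³ = 316,000 L.
Alkalinity to neutralize: (134 − 76) = 58 mg/L as CaCO₃ × 316,000 L = 18,330 g as CaCO₃.
Equivalents of H⁺ required: 18,330 ÷ 50 g/eq = 366.6 eq = 366.6 mol HCl.
Mass of HCl: 366.6 × 36.5 = 13,380 g.
Mass of 28.2% solution: 13,380 / 0.282 = 47,440 g.
Volume: 47,440 g ÷ 1.18 g/mL = 40,210 mL.

40.2 L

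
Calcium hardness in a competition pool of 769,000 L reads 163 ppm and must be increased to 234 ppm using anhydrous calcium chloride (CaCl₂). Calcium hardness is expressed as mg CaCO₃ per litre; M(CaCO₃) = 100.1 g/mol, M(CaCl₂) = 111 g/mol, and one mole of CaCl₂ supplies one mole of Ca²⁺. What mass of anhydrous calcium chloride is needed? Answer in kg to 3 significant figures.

60.5 kg

Hardness to add: (234 − 163) = 71 mg/L as CaCO₃ × 769,000 L = 54,600 g as CaCO₃.
Moles of Ca²⁺ (1 mol Ca²⁺ ≡ 1 mol CaCO₃): 54,600 / 100.1 g/mol = 545.4 mol.
Mass of CaCl₂: 545.4 × 111 = 60,540 g.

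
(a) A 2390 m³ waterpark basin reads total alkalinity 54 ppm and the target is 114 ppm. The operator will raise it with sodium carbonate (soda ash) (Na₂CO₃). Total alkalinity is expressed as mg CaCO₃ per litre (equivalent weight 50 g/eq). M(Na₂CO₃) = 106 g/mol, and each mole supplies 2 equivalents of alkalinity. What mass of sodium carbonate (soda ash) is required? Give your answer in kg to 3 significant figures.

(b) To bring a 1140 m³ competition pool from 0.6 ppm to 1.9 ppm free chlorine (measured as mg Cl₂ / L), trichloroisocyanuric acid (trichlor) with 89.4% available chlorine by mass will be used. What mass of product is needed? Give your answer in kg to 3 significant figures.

(a) 152 kg; (b) 1.66 kg

(a) Volume: 2390 m³ = 2,390,000 L.
(a) Alkalinity to add: (114 − 54) = 60 mg/L as CaCO₃ × 2,390,000 L = 143,400 g as CaCO₃.
(a) Equivalents: 143,400 g ÷ 50 g/eq = 2868 eq.
(a) Each mole of Na₂CO₃ supplies 2 eq, so 2868 / 2 = 1434 mol.
(a) Mass: 1434 mol × 106 g/mol = 152,000 g.

(b) Volume: 1140 m³ = 1,140,000 L.
(b) Chlorine deficit: 1.9 − 0.6 = 1.3 ppm = 1.3 mg/L as Cl₂.
(b) Cl₂ equivalent needed: 1.3 mg/L × 1,140,000 L = 1,482,000 mg = 1482 g.
(b) Product at 89.4% available chlorine: 1482 / 0.894 = 1658 g.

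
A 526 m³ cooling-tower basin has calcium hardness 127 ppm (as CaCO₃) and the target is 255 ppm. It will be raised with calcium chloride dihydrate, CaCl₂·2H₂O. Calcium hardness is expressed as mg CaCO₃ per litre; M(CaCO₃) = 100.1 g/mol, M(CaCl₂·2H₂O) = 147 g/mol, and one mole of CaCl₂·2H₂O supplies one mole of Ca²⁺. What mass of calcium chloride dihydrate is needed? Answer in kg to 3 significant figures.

98.9 kg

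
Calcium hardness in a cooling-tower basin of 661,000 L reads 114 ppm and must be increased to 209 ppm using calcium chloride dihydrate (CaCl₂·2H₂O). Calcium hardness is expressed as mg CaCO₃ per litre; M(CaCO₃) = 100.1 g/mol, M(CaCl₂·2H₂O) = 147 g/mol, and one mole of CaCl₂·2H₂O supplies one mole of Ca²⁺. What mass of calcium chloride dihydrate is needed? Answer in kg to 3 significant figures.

Hardness to add: (209 − 114) = 95 mg/L as CaCO₃ × 661,000 L = 62,800 g as CaCO₃.
Moles of Ca²⁺ (1 mol Ca²⁺ ≡ 1 mol CaCO₃): 62,800 / 100.1 g/mol = 627.3 mol.
Mass of CaCl₂·2H₂O: 627.3 × 147 = 92,220 g.

92.2 kg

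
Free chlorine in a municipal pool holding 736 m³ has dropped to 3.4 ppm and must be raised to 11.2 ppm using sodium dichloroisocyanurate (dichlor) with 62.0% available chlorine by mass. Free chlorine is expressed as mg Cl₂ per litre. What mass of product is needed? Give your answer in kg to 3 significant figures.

9.26 kg

Volume: 736 m³ = 736,000 L.
Chlorine deficit: 11.2 − 3.4 = 7.8 ppm = 7.8 mg/L as Cl₂.
Cl₂ equivalent needed: 7.8 mg/L × 736,000 L = 5,741,000 mg = 5741 g.
Product at 62.0% available chlorine: 5741 / 0.62 = 9259 g.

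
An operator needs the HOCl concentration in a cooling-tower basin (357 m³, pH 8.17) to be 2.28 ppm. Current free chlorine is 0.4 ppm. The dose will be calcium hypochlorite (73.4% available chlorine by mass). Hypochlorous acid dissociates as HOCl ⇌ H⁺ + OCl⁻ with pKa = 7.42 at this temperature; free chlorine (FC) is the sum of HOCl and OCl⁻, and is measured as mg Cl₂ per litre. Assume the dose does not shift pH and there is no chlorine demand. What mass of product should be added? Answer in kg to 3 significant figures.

7.15 kg

Volume: 357 m³ = 357,000 L.
[OCl⁻]/[HOCl] = 10^(pH − pKa) = 10^(8.17 − 7.42) = 5.623; fraction as HOCl = 1/(1 + 5.623) = 0.151.
Free chlorine required for 2.28 ppm HOCl: 2.28 / 0.151 = 15.1 ppm.
FC to add: 15.1 − 0.4 = 14.7 mg/L as Cl₂.
Cl₂ equivalent: 14.7 mg/L × 357,000 L = 5248 g.
Product at 73.4% available Cl: 5248 / 0.734 = 7150 g.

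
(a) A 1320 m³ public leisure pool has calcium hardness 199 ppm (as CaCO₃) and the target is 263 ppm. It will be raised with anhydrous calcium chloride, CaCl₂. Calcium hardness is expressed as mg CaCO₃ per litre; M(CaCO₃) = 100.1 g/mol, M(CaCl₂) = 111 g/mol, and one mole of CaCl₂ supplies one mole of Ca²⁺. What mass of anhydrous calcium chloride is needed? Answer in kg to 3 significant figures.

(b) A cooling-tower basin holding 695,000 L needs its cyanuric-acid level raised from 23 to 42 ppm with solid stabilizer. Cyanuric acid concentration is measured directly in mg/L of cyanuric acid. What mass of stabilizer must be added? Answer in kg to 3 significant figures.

(a) 93.7 kg; (b) 13.2 kg

(a) Volume: 1320 m³ = 1,320,000 L.
(a) Hardness to add: (263 − 199) = 64 mg/L as CaCO₃ × 1,320,000 L = 84,480 g as CaCO₃.
(a) Moles of Ca²⁺ (1 mol Ca²⁺ ≡ 1 mol CaCO₃): 84,480 / 100.1 g/mol = 844 mol.
(a) Mass of CaCl₂: 844 × 111 = 93,680 g.

(b) CYA to add: (42 − 23) = 19 mg/L × 695,000 L = 13,200 g cyanuric acid.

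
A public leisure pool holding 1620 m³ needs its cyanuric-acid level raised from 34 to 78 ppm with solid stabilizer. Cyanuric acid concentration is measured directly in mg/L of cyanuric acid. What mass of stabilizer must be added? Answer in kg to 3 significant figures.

71.3 kg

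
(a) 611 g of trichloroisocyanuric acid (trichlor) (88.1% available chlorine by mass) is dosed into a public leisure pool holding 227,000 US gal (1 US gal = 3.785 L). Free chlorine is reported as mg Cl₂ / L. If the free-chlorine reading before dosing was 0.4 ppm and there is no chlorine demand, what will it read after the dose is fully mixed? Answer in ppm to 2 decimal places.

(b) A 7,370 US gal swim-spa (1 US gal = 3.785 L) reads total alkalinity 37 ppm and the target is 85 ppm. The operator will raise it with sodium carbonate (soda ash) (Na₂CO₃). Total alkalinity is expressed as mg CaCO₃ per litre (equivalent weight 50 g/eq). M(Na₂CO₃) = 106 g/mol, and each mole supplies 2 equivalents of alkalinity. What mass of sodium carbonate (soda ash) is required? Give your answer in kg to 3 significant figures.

(a) 1.03 ppm; (b) 1.42 kg

(a) Volume: 227,000 US gal × 3.785 L/gal = 859,195 L.
(a) Available chlorine delivered: 611 g × 0.881 = 538.3 g as Cl₂.
(a) Concentration rise: 538.3 g / 859,195 L = 0.6265 mg/L = 0.63 ppm.
(a) Final FC: 0.4 + 0.63 = 1.03 ppm.

(b) Volume: 7,370 US gal × 3.785 L/gal = 27,895 L.
(b) Alkalinity to add: (85 − 37) = 48 mg/L as CaCO₃ × 27,895 L = 1339 g as CaCO₃.
(b) Equivalents: 1339 g ÷ 50 g/eq = 26.78 eq.
(b) Each mole of Na₂CO₃ supplies 2 eq, so 26.78 / 2 = 13.39 mol.
(b) Mass: 13.39 mol × 106 g/mol = 1419 g.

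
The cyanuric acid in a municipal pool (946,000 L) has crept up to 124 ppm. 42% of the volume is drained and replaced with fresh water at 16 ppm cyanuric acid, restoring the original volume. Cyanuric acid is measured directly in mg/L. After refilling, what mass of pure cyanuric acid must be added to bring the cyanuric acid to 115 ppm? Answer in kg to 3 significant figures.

After draining 42% and refilling: 124 × 0.58 + 16 × 0.42 = 78.64 ppm.
Deficit to target: 115 − 78.64 = 36.36 mg/L.
Mass: 36.36 mg/L × 946,000 L = 34,400 g cyanuric acid.

34.4 kg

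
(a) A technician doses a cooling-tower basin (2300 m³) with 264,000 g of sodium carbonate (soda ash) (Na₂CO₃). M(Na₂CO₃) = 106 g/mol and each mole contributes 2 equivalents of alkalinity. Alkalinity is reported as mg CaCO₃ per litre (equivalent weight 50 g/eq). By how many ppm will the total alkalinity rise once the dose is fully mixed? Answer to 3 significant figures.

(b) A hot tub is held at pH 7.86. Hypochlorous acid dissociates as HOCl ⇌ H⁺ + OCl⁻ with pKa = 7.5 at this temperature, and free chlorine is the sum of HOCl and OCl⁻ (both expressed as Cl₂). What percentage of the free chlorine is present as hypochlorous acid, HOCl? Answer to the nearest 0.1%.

(a) 108 ppm; (b) 30.4%

(a) Volume: 2300 m³ = 2,300,000 L.
(a) Moles of Na₂CO₃: 264,000 g ÷ 106 g/mol = 2491 mol → 4981 eq of alkalinity.
(a) As CaCO₃: 4981 eq × 50 g/eq = 249,100 g.
(a) Rise: 249,100 g / 2,300,000 L × 1000 = 108.3 mg/L.

(b) [OCl⁻]/[HOCl] = 10^(pH − pKa) = 10^(7.86 − 7.5) = 10^0.36 = 2.291.
(b) Fraction as HOCl = 1 / (1 + 2.291) = 0.3039.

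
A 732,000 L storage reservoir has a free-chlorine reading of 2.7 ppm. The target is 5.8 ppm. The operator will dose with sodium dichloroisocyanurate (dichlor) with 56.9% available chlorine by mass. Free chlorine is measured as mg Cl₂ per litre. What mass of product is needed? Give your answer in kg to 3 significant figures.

3.99 kg

Chlorine deficit: 5.8 − 2.7 = 3.1 ppm = 3.1 mg/L as Cl₂.
Cl₂ equivalent needed: 3.1 mg/L × 732,000 L = 2,269,000 mg = 2269 g.
Product at 56.9% available chlorine: 2269 / 0.569 = 3988 g.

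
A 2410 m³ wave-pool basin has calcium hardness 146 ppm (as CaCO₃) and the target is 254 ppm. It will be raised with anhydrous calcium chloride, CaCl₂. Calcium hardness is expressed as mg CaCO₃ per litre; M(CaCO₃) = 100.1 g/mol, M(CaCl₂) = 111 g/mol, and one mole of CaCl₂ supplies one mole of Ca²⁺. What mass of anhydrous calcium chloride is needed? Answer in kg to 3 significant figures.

289 kg

Volume: 2410 m³ = 2,410,000 L.
Hardness to add: (254 − 146) = 108 mg/L as CaCO₃ × 2,410,000 L = 260,300 g as CaCO₃.
Moles of Ca²⁺ (1 mol Ca²⁺ ≡ 1 mol CaCO₃): 260,300 / 100.1 g/mol = 2600 mol.
Mass of CaCl₂: 2600 × 111 = 288,600 g.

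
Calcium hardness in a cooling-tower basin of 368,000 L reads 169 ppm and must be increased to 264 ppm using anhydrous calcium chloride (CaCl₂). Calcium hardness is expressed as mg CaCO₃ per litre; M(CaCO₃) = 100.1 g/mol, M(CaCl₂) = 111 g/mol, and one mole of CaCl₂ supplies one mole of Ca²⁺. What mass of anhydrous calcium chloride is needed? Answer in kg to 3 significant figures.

Hardness to add: (264 − 169) = 95 mg/L as CaCO₃ × 368,000 L = 34,960 g as CaCO₃.
Moles of Ca²⁺ (1 mol Ca²⁺ ≡ 1 mol CaCO₃): 34,960 / 100.1 g/mol = 349.3 mol.
Mass of CaCl₂: 349.3 × 111 = 38,770 g.

38.8 kg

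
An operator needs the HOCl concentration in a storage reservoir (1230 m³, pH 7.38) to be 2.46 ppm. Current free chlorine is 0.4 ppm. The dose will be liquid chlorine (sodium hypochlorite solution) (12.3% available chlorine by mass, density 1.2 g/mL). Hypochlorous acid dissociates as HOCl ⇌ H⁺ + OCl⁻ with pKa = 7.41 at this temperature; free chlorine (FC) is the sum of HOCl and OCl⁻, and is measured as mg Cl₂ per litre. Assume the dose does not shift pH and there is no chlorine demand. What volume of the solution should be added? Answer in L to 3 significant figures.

Volume: 1230 m³ = 1,230,000 L.
[OCl⁻]/[HOCl] = 10^(pH − pKa) = 10^(7.38 − 7.41) = 0.9333; fraction as HOCl = 1/(1 + 0.9333) = 0.5173.
Free chlorine required for 2.46 ppm HOCl: 2.46 / 0.5173 = 4.756 ppm.
FC to add: 4.756 − 0.4 = 4.356 mg/L as Cl₂.
Cl₂ equivalent: 4.356 mg/L × 1,230,000 L = 5358 g.
Product at 12.3% available Cl: 5358 / 0.123 = 43,560 g.
Volume: 43,560 g ÷ 1.2 g/mL = 36,300 mL.

36.3 L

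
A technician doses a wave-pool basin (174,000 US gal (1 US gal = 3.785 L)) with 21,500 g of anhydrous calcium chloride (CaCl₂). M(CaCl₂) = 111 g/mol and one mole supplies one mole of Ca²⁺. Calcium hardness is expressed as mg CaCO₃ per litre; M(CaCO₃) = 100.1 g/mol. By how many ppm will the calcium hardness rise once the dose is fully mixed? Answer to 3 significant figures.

Volume: 174,000 US gal × 3.785 L/gal = 658,590 L.
Moles of Ca²⁺: 21,500 g ÷ 111 g/mol = 193.7 mol.
As CaCO₃: 193.7 mol × 100.1 g/mol = 19,390 g.
Rise: 19,390 g / 658,590 L × 1000 = 29.44 mg/L.

29.4 ppm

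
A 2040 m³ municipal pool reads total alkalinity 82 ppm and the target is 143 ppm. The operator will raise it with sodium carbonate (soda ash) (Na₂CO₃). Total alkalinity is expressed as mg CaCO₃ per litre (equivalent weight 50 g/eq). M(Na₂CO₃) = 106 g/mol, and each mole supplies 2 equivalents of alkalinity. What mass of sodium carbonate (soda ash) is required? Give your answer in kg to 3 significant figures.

132 kg

Volume: 2040 m³ = 2,040,000 L.
Alkalinity to add: (143 − 82) = 61 mg/L as CaCO₃ × 2,040,000 L = 124,400 g as CaCO₃.
Equivalents: 124,400 g ÷ 50 g/eq = 2489 eq.
Each mole of Na₂CO₃ supplies 2 eq, so 2489 / 2 = 1244 mol.
Mass: 1244 mol × 106 g/mol = 131,900 g.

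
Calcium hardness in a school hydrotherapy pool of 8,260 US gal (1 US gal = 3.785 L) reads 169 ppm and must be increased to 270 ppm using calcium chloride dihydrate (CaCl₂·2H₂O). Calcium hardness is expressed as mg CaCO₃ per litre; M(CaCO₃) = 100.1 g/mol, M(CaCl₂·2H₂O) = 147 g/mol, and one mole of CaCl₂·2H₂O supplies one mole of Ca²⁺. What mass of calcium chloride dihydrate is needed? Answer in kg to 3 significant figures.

4.64 kg

Volume: 8,260 US gal × 3.785 L/gal = 31,264 L.
Hardness to add: (270 − 169) = 101 mg/L as CaCO₃ × 31,264 L = 3158 g as CaCO₃.
Moles of Ca²⁺ (1 mol Ca²⁺ ≡ 1 mol CaCO₃): 3158 / 100.1 g/mol = 31.55 mol.
Mass of CaCl₂·2H₂O: 31.55 × 147 = 4637 g.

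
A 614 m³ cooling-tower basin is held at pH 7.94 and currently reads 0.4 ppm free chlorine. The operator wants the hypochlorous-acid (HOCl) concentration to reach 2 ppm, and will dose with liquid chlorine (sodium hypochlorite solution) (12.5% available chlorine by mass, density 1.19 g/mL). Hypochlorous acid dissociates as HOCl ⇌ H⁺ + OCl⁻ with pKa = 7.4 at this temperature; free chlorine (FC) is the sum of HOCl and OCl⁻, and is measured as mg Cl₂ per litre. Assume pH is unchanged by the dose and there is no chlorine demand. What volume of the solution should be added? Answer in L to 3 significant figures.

35.2 L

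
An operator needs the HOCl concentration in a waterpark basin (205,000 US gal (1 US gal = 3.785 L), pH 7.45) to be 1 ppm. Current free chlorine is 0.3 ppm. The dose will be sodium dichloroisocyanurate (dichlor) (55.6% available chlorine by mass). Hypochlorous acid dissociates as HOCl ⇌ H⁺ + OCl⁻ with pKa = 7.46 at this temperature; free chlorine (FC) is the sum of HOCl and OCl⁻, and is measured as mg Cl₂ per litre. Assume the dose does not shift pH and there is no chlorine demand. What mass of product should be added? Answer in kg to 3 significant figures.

Volume: 205,000 US gal × 3.785 L/gal = 775,925 L.
[OCl⁻]/[HOCl] = 10^(pH − pKa) = 10^(7.45 − 7.46) = 0.9772; fraction as HOCl = 1/(1 + 0.9772) = 0.5058.
Free chlorine required for 1 ppm HOCl: 1 / 0.5058 = 1.977 ppm.
FC to add: 1.977 − 0.3 = 1.677 mg/L as Cl₂.
Cl₂ equivalent: 1.677 mg/L × 775,925 L = 1301 g.
Product at 55.6% available Cl: 1301 / 0.556 = 2341 g.

2.34 kg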